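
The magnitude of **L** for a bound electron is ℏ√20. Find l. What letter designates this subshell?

l = 4 (g orbital)

Since |L|² = l(l+1)ℏ², l(l+1) = 20.
Solving: l = 4.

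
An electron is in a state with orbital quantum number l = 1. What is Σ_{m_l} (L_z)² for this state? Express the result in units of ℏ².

m_l runs from −1 to 1, i.e. {-1, 0, 1}.
Σ m_l² = l(l+1)(2l+1)/3 = 1·2·3/3 = 2.

Σ(L_z)² = 2 ℏ²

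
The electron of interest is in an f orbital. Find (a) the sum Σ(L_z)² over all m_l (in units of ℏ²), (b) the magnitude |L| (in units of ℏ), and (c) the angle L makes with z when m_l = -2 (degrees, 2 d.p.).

An f state has l = 3.
Σ m_l² = 28, so Σ(L_z)² = 28 ℏ².
|L| = ℏ√(3·4) = 2√3 ℏ ≈ 3.464ℏ.
For m_l = -2: cos θ = -2/√12, θ ≈ 125.26°.

Σ(L_z)² = 28 ℏ²; |L| = 2√3 ℏ ≈ 3.464ℏ; θ(m_l=-2) ≈ 125.26°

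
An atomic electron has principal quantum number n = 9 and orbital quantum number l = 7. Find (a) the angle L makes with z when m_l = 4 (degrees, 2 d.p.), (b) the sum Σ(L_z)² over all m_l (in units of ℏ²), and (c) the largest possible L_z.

For m_l = 4: cos θ = 4/√56, θ ≈ 57.69°.
Σ m_l² = 280, so Σ(L_z)² = 280 ℏ².
L_z,max = lℏ = 7ℏ.

θ(m_l=4) ≈ 57.69°; Σ(L_z)² = 280 ℏ²; L_z,max = 7ℏ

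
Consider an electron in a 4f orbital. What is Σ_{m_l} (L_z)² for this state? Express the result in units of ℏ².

The 4f subshell has l = 3.
m_l runs from −3 to 3, i.e. {-3, -2, -1, 0, 1, 2, 3}.
Σ m_l² = 2·(1 + 4 + 9) = 28.

Σ(L_z)² = 28 ℏ²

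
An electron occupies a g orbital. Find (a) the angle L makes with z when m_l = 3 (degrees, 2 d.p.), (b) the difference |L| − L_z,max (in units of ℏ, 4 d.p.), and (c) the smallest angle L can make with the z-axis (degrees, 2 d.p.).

For a g orbital, l = 4.
For m_l = 3: cos θ = 3/√20, θ ≈ 47.87°.
|L| − L_z,max = (2√5 − 4)ℏ ≈ 0.4721ℏ.
cos θ_min = 4/√20, so θ_min ≈ 26.57°.

θ(m_l=3) ≈ 47.87°; |L|−L_z,max ≈ 0.4721ℏ; θ_min ≈ 26.57°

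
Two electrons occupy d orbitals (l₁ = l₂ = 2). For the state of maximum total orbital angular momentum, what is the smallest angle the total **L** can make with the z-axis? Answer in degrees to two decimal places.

Angular momentum addition gives L = |l₁ − l₂|, …, l₁ + l₂.
So L can be 0, 1, 2, 3, 4.
The maximum is L = 4, with |L_tot| = ℏ√(4·5) = 2√5 ℏ.
The minimum angle with z is arccos(4/√20) ≈ 26.57°.

θ_min ≈ 26.57°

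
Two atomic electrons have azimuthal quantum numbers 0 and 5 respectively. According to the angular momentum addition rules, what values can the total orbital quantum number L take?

L = 5

Angular momentum addition gives L = |l₁ − l₂|, …, l₁ + l₂.
So L can be 5.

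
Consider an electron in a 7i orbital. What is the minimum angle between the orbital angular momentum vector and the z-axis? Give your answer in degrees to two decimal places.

7i means n = 7, l = 6.
|L|² = l(l+1)ℏ² = 42ℏ², so |L| = √42 ℏ.
The smallest angle corresponds to the largest L_z, i.e. m_l = l = 6, giving L_z = 6ℏ.
cos θ_min = 6/√42, so θ_min ≈ 22.21°.

θ_min ≈ 22.21°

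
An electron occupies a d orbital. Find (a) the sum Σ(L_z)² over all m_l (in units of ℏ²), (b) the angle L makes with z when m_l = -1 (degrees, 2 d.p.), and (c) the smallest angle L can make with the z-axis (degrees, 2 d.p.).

Σ(L_z)² = 10 ℏ²; θ(m_l=-1) ≈ 114.09°; θ_min ≈ 35.26°

For a d orbital, l = 2.
Σ m_l² = 10, so Σ(L_z)² = 10 ℏ².
For m_l = -1: cos θ = -1/√6, θ ≈ 114.09°.
cos θ_min = 2/√6, so θ_min ≈ 35.26°.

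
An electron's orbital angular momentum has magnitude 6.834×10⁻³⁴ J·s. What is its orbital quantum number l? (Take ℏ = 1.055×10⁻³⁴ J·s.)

In units of ℏ, |L| ≈ 6.478.
l(l+1) ≈ 6.478² ≈ 41.96, so l = 6.

l = 6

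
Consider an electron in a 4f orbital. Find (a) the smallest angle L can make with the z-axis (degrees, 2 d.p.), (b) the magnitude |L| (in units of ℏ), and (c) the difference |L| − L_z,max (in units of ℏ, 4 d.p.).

θ_min ≈ 30.00°; |L| = 2√3 ℏ ≈ 3.464ℏ; |L|−L_z,max ≈ 0.4641ℏ

4f means n = 4, l = 3.
cos θ_min = 3/√12, so θ_min ≈ 30.00°.
|L| = ℏ√(3·4) = 2√3 ℏ ≈ 3.464ℏ.
|L| − L_z,max = (2√3 − 3)ℏ ≈ 0.4641ℏ.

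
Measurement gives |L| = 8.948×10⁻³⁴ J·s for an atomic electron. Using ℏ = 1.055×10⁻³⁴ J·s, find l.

l = 8

|L|/ℏ = (8.948×10⁻³⁴)/(1.055×10⁻³⁴) ≈ 8.482.
(|L|/ℏ)² = l(l+1) ≈ 71.94 ⇒ l = 8.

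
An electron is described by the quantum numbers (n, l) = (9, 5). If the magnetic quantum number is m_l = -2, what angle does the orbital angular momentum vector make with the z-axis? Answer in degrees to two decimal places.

θ ≈ 111.42°

|L| = √(l(l+1)) ℏ = √30 ℏ.
L_z = m_l ℏ = −2ℏ.
cos θ = L_z/|L| = -2/√30, so θ ≈ 111.42°.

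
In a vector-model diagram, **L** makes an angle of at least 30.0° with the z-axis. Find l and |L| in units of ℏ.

At minimum angle, m_l = l, so cos θ = l/√(l(l+1)); cos²θ = l/(l+1) = 0.7500.
l = cos²θ/sin²θ ≈ 3.
Then |L| = ℏ√(3·4) = 2√3 ℏ.

l = 3, |L| = 2√3 ℏ ≈ 3.464ℏ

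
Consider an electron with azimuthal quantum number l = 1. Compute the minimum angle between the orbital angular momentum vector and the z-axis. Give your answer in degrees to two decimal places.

θ_min ≈ 45.00°

|L|² = l(l+1)ℏ² = 2ℏ², so |L| = √2 ℏ.
The smallest angle corresponds to the largest L_z, i.e. m_l = l = 1, giving L_z = 1ℏ.
cos θ_min = 1/√2, so θ_min ≈ 45.00°.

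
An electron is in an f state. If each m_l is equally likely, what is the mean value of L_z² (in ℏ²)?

For an f orbital, l = 3.
m_l runs from −3 to 3, i.e. {-3, -2, -1, 0, 1, 2, 3}.
Average of L_z² over 7 states: 28/7 ℏ² = 4 ℏ².

⟨L_z²⟩ = 4 ℏ²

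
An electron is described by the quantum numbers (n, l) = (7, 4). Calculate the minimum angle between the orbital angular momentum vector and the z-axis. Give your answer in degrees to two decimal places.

|L| = ℏ√(l(l+1)) = 2√5 ℏ.
The smallest angle corresponds to the largest L_z, i.e. m_l = l = 4, giving L_z = 4ℏ.
cos θ_min = 4/√20, so θ_min ≈ 26.57°.

θ_min ≈ 26.57°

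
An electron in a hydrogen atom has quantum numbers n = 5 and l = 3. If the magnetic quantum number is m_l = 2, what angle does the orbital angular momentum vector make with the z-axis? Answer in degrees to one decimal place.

|L| = ℏ√(l(l+1)) = 2√3 ℏ.
L_z = m_l ℏ = 2ℏ.
cos θ = L_z/|L| = 2/√12, so θ ≈ 54.7°.

θ ≈ 54.7°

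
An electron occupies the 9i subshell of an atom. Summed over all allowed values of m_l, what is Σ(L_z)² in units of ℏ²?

The 9i subshell has l = 6.
m_l runs from −6 to 6, i.e. {-6, -5, -4, -3, -2, -1, 0, 1, 2, 3, 4, 5, 6}.
Summing m² from −6 to 6: Σ m_l² = 182.

Σ(L_z)² = 182 ℏ²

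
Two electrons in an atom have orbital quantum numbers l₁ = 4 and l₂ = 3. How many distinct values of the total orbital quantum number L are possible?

L runs from |4 − 3| = 1 to 4 + 3 = 7.
So L can be 1, 2, 3, 4, 5, 6, 7.
That is 7 values.

7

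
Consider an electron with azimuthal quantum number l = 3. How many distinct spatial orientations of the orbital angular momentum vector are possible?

7

The number of m_l values is 2l + 1 = 2·3 + 1 = 7.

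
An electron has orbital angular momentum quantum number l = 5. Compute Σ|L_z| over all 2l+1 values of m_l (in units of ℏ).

m_l runs from −5 to 5, i.e. {-5, -4, -3, -2, -1, 0, 1, 2, 3, 4, 5}.
Σ|m_l| = 2(1+2+…+5) = 30.

Σ|L_z| = 30 ℏ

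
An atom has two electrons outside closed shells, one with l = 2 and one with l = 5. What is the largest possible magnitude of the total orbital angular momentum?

|L_tot|_max = 2√14 ℏ ≈ 7.483ℏ

By the triangle rule, |l₁ − l₂| ≤ L ≤ l₁ + l₂.
L ∈ {3, 4, 5, 6, 7}.
The largest magnitude corresponds to L = 7: |L_tot| = ℏ√(7·8) = 2√14 ℏ.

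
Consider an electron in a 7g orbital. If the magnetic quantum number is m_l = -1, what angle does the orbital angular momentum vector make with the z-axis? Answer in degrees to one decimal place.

For 7g, l = 4.
|L| = ℏ√(l(l+1)) = 2√5 ℏ.
L_z = m_l ℏ = −1ℏ.
cos θ = L_z/|L| = -1/√20, so θ ≈ 102.9°.

θ ≈ 102.9°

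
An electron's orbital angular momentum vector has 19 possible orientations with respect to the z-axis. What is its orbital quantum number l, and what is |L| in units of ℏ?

Since there are 2l+1 = 19 values of m_l, l = 9.
|L| = ℏ√(l(l+1)) = ℏ√(9·10) = 3√10 ℏ.

l = 9, |L| = 3√10 ℏ ≈ 9.487ℏ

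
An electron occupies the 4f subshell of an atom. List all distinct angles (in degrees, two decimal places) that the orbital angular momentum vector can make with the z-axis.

The 4f subshell has l = 3.
|L| = ℏ√(l(l+1)) = 2√3 ℏ.
cos θ = m_l/√12 for each m_l ∈ {-3, -2, -1, 0, 1, 2, 3}.

θ ∈ {30.00°, 54.74°, 73.22°, 90.00°, 106.78°, 125.26°, 150.00°}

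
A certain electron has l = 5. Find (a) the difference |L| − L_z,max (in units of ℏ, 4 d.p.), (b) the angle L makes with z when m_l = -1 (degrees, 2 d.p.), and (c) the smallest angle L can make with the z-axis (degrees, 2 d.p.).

|L|−L_z,max ≈ 0.4772ℏ; θ(m_l=-1) ≈ 100.52°; θ_min ≈ 24.09°

|L| − L_z,max = (√30 − 5)ℏ ≈ 0.4772ℏ.
For m_l = -1: cos θ = -1/√30, θ ≈ 100.52°.
cos θ_min = 5/√30, so θ_min ≈ 24.09°.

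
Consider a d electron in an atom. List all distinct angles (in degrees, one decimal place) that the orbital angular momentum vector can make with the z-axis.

D corresponds to l = 2.
|L| = √(l(l+1)) ℏ = √6 ℏ.
cos θ = m_l/√6 for each m_l ∈ {-2, -1, 0, 1, 2}.

θ ∈ {35.3°, 65.9°, 90.0°, 114.1°, 144.7°}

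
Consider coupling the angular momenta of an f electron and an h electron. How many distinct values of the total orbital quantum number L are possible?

L runs from |3 − 5| = 2 to 3 + 5 = 8.
L ∈ {2, 3, 4, 5, 6, 7, 8}.
That is 7 values.

7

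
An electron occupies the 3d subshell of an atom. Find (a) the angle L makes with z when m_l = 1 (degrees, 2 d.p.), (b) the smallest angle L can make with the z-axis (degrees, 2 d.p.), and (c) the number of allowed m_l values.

For 3d, l = 2.
For m_l = 1: cos θ = 1/√6, θ ≈ 65.91°.
cos θ_min = 2/√6, so θ_min ≈ 35.26°.
There are 2l+1 = 5 values of m_l.

θ(m_l=1) ≈ 65.91°; θ_min ≈ 35.26°; 5 values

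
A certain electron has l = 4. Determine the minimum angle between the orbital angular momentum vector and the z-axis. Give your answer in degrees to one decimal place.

|L|² = l(l+1)ℏ² = 20ℏ², so |L| = 2√5 ℏ.
The smallest angle corresponds to the largest L_z, i.e. m_l = l = 4, giving L_z = 4ℏ.
cos θ_min = 4/√20, so θ_min ≈ 26.6°.

θ_min ≈ 26.6°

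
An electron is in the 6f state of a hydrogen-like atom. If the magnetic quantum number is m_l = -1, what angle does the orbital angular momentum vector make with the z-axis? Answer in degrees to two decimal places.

6f means n = 6, l = 3.
|L| = √(l(l+1)) ℏ = 2√3 ℏ.
L_z = m_l ℏ = −1ℏ.
cos θ = L_z/|L| = -1/√12, so θ ≈ 106.78°.

θ ≈ 106.78°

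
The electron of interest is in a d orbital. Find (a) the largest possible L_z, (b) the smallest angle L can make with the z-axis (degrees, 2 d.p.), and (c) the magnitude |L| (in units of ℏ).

A d state has l = 2.
L_z,max = lℏ = 2ℏ.
cos θ_min = 2/√6, so θ_min ≈ 35.26°.
|L| = ℏ√(2·3) = √6 ℏ ≈ 2.449ℏ.

L_z,max = 2ℏ; θ_min ≈ 35.26°; |L| = √6 ℏ ≈ 2.449ℏ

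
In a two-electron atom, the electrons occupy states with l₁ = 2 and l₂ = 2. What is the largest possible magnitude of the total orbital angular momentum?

|L_tot|_max = 2√5 ℏ ≈ 4.472ℏ

Angular momentum addition gives L = |l₁ − l₂|, …, l₁ + l₂.
L ∈ {0, 1, 2, 3, 4}.
The largest magnitude corresponds to L = 4: |L_tot| = ℏ√(4·5) = 2√5 ℏ.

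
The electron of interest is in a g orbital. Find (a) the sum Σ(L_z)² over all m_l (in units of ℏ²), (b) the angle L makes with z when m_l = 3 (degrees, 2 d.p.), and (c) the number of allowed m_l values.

Σ(L_z)² = 60 ℏ²; θ(m_l=3) ≈ 47.87°; 9 values

The letter g corresponds to l = 4.
Σ m_l² = 60, so Σ(L_z)² = 60 ℏ².
For m_l = 3: cos θ = 3/√20, θ ≈ 47.87°.
There are 2l+1 = 9 values of m_l.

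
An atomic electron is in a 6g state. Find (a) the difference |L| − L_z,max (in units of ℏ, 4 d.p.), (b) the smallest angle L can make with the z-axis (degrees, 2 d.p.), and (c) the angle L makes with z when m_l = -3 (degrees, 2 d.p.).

|L|−L_z,max ≈ 0.4721ℏ; θ_min ≈ 26.57°; θ(m_l=-3) ≈ 132.13°

For 6g, l = 4.
|L| − L_z,max = (2√5 − 4)ℏ ≈ 0.4721ℏ.
cos θ_min = 4/√20, so θ_min ≈ 26.57°.
For m_l = -3: cos θ = -3/√20, θ ≈ 132.13°.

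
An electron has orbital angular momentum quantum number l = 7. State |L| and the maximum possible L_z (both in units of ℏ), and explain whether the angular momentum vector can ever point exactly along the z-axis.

|L| = 2√14 ℏ ≈ 7.4833ℏ, while L_z,max = lℏ = 7ℏ.
Since |L| > L_z,max, the vector can never point exactly along z; the closest it comes is θ_min = arccos(7/√56) ≈ 20.7°.

No: L_z,max = 7ℏ < |L| = 2√14 ℏ ≈ 7.483ℏ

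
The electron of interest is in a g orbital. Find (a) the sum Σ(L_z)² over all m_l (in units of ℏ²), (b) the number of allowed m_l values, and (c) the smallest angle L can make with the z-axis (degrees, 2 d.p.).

The letter g corresponds to l = 4.
Σ m_l² = 60, so Σ(L_z)² = 60 ℏ².
There are 2l+1 = 9 values of m_l.
cos θ_min = 4/√20, so θ_min ≈ 26.57°.

Σ(L_z)² = 60 ℏ²; 9 values; θ_min ≈ 26.57°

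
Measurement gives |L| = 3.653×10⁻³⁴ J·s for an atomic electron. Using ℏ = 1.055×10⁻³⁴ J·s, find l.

l = 3

In units of ℏ, |L| ≈ 3.463.
(|L|/ℏ)² = l(l+1) ≈ 11.99 ⇒ l = 3.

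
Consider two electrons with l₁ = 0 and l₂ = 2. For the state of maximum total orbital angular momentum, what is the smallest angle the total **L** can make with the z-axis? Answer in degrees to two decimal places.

Angular momentum addition gives L = |l₁ − l₂|, …, l₁ + l₂.
Allowed values: L = 2.
The maximum is L = 2, with |L_tot| = ℏ√(2·3) = √6 ℏ.
The minimum angle with z is arccos(2/√6) ≈ 35.26°.

θ_min ≈ 35.26°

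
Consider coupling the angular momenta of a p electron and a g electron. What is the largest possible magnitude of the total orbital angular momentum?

|L_tot|_max = √30 ℏ ≈ 5.477ℏ

By the triangle rule, |l₁ − l₂| ≤ L ≤ l₁ + l₂.
So L can be 3, 4, 5.
The largest magnitude corresponds to L = 5: |L_tot| = ℏ√(5·6) = √30 ℏ.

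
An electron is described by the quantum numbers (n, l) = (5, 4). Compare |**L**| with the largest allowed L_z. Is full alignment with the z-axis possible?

|L| = 2√5 ℏ ≈ 4.4721ℏ, while L_z,max = lℏ = 4ℏ.
Since |L| > L_z,max, the vector can never point exactly along z; the closest it comes is θ_min = arccos(4/√20) ≈ 26.6°.

No: L_z,max = 4ℏ < |L| = 2√5 ℏ ≈ 4.472ℏ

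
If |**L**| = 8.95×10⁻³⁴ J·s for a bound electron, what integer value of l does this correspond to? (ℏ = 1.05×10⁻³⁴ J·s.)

l = 8

|L|/ℏ = (8.95×10⁻³⁴)/(1.05×10⁻³⁴) ≈ 8.524.
l(l+1) ≈ 8.524² ≈ 72.66, so l = 8.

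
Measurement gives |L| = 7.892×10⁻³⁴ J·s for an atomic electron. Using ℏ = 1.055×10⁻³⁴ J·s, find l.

l = 7

|L|/ℏ = (7.892×10⁻³⁴)/(1.055×10⁻³⁴) ≈ 7.481.
(|L|/ℏ)² = l(l+1) ≈ 55.96 ⇒ l = 7.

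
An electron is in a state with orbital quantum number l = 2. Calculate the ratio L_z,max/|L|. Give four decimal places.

|L| = √6 ℏ ≈ 2.4495ℏ, while L_z,max = lℏ = 2ℏ.
L_z,max/|L| = 2/√6 = 0.8165.

L_z,max/|L| = 0.8165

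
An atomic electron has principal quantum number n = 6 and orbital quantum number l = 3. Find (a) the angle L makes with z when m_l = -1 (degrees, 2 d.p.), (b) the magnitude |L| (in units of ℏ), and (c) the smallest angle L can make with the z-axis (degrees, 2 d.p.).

θ(m_l=-1) ≈ 106.78°; |L| = 2√3 ℏ ≈ 3.464ℏ; θ_min ≈ 30.00°

For m_l = -1: cos θ = -1/√12, θ ≈ 106.78°.
|L| = ℏ√(3·4) = 2√3 ℏ ≈ 3.464ℏ.
cos θ_min = 3/√12, so θ_min ≈ 30.00°.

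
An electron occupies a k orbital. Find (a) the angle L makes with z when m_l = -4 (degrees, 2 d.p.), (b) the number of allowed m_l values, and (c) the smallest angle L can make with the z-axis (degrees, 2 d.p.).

θ(m_l=-4) ≈ 122.31°; 15 values; θ_min ≈ 20.70°

K corresponds to l = 7.
For m_l = -4: cos θ = -4/√56, θ ≈ 122.31°.
There are 2l+1 = 15 values of m_l.
cos θ_min = 7/√56, so θ_min ≈ 20.70°.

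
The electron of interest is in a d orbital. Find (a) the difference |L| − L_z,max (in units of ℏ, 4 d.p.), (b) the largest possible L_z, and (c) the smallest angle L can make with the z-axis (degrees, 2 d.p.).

|L|−L_z,max ≈ 0.4495ℏ; L_z,max = 2ℏ; θ_min ≈ 35.26°

For a d orbital, l = 2.
|L| − L_z,max = (√6 − 2)ℏ ≈ 0.4495ℏ.
L_z,max = lℏ = 2ℏ.
cos θ_min = 2/√6, so θ_min ≈ 35.26°.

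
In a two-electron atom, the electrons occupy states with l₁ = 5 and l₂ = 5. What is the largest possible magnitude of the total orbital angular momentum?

L runs from |5 − 5| = 0 to 5 + 5 = 10.
Allowed values: L = 0, 1, 2, 3, 4, 5, 6, 7, 8, 9, 10.
The largest magnitude corresponds to L = 10: |L_tot| = ℏ√(10·11) = √110 ℏ.

|L_tot|_max = √110 ℏ ≈ 10.488ℏ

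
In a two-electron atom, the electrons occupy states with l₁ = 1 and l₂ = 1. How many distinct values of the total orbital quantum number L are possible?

The total orbital quantum number L ranges from |l₁ − l₂| to l₁ + l₂ in integer steps.
So L can be 0, 1, 2.
That is 3 values.

3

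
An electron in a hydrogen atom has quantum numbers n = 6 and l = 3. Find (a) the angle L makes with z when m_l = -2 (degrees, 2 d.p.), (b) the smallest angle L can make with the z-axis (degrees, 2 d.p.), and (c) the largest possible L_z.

θ(m_l=-2) ≈ 125.26°; θ_min ≈ 30.00°; L_z,max = 3ℏ

For m_l = -2: cos θ = -2/√12, θ ≈ 125.26°.
cos θ_min = 3/√12, so θ_min ≈ 30.00°.
L_z,max = lℏ = 3ℏ.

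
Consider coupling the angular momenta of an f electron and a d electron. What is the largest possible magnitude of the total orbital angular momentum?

By the triangle rule, |l₁ − l₂| ≤ L ≤ l₁ + l₂.
L ∈ {1, 2, 3, 4, 5}.
The largest magnitude corresponds to L = 5: |L_tot| = ℏ√(5·6) = √30 ℏ.

|L_tot|_max = √30 ℏ ≈ 5.477ℏ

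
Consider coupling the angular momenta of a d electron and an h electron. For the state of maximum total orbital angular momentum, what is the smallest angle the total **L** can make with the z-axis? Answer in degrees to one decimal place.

Angular momentum addition gives L = |l₁ − l₂|, …, l₁ + l₂.
Allowed values: L = 3, 4, 5, 6, 7.
The maximum is L = 7, with |L_tot| = ℏ√(7·8) = 2√14 ℏ.
The minimum angle with z is arccos(7/√56) ≈ 20.7°.

θ_min ≈ 20.7°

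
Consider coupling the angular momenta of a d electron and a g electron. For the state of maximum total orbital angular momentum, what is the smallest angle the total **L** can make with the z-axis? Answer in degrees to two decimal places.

The total orbital quantum number L ranges from |l₁ − l₂| to l₁ + l₂ in integer steps.
L ∈ {2, 3, 4, 5, 6}.
The maximum is L = 6, with |L_tot| = ℏ√(6·7) = √42 ℏ.
The minimum angle with z is arccos(6/√42) ≈ 22.21°.

θ_min ≈ 22.21°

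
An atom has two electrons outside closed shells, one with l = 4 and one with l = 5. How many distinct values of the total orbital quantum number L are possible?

By the triangle rule, |l₁ − l₂| ≤ L ≤ l₁ + l₂.
So L can be 1, 2, 3, 4, 5, 6, 7, 8, 9.
That is 9 values.

9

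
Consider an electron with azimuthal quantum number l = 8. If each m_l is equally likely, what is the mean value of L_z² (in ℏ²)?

m_l ∈ {-8, -7, -6, -5, -4, -3, -2, -1, 0, 1, 2, 3, 4, 5, 6, 7, 8}.
⟨L_z²⟩ = ℏ²·l(l+1)/3 = 24ℏ².

⟨L_z²⟩ = 24 ℏ²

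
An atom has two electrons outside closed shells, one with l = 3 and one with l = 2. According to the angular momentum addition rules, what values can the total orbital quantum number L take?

By the triangle rule, |l₁ − l₂| ≤ L ≤ l₁ + l₂.
L ∈ {1, 2, 3, 4, 5}.

L = 1, 2, 3, 4, 5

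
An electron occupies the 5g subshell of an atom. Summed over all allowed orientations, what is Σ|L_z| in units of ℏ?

5g means n = 5, l = 4.
m_l runs from −4 to 4, i.e. {-4, -3, -2, -1, 0, 1, 2, 3, 4}.
Σ|m_l| = 2(1+2+…+4) = 20.

Σ|L_z| = 20 ℏ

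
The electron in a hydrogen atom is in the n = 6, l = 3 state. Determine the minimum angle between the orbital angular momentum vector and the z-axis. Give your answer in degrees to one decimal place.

θ_min ≈ 30.0°

|L| = √(l(l+1)) ℏ = 2√3 ℏ.
The smallest angle corresponds to the largest L_z, i.e. m_l = l = 3, giving L_z = 3ℏ.
cos θ_min = 3/√12, so θ_min ≈ 30.0°.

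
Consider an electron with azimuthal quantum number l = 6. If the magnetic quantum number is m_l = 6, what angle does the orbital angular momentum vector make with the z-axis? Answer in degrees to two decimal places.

|L| = ℏ√(l(l+1)) = √42 ℏ.
L_z = m_l ℏ = 6ℏ.
cos θ = L_z/|L| = 6/√42, so θ ≈ 22.21°.

θ ≈ 22.21°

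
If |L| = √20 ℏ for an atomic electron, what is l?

(|L|/ℏ)² = l(l+1) = 20.
Solving: l = 4.

l = 4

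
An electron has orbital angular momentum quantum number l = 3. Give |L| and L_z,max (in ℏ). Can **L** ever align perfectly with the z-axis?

|L| = 2√3 ℏ ≈ 3.4641ℏ, while L_z,max = lℏ = 3ℏ.
Since |L| > L_z,max, the vector can never point exactly along z; the closest it comes is θ_min = arccos(3/√12) ≈ 30.0°.

No: L_z,max = 3ℏ < |L| = 2√3 ℏ ≈ 3.464ℏ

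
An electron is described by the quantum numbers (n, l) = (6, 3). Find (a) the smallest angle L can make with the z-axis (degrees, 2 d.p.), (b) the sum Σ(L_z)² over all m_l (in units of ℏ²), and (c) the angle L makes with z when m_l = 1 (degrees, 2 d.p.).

θ_min ≈ 30.00°; Σ(L_z)² = 28 ℏ²; θ(m_l=1) ≈ 73.22°

cos θ_min = 3/√12, so θ_min ≈ 30.00°.
Σ m_l² = 28, so Σ(L_z)² = 28 ℏ².
For m_l = 1: cos θ = 1/√12, θ ≈ 73.22°.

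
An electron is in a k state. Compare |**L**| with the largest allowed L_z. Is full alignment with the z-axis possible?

The letter k corresponds to l = 7.
|L| = 2√14 ℏ ≈ 7.4833ℏ, while L_z,max = lℏ = 7ℏ.
Since |L| > L_z,max, the vector can never point exactly along z; the closest it comes is θ_min = arccos(7/√56) ≈ 20.7°.

No: L_z,max = 7ℏ < |L| = 2√14 ℏ ≈ 7.483ℏ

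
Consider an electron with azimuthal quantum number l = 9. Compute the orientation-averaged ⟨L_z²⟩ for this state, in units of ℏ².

m_l ∈ {-9, -8, -7, -6, -5, -4, -3, -2, -1, 0, 1, 2, 3, 4, 5, 6, 7, 8, 9}.
Average of L_z² over 19 states: 570/19 ℏ² = 30 ℏ².

⟨L_z²⟩ = 30 ℏ²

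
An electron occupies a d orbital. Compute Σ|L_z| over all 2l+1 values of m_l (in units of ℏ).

A d state has l = 2.
m_l runs from −2 to 2, i.e. {-2, -1, 0, 1, 2}.
Σ|m_l| = l(l+1) = 6.

Σ|L_z| = 6 ℏ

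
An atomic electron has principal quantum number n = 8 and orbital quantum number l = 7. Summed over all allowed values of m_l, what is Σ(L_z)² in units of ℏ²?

Σ(L_z)² = 280 ℏ²

m_l runs from −7 to 7, i.e. {-7, -6, -5, -4, -3, -2, -1, 0, 1, 2, 3, 4, 5, 6, 7}.
Σ m_l² = 2·(1 + 4 + 9 + 16 + 25 + 36 + 49) = 280.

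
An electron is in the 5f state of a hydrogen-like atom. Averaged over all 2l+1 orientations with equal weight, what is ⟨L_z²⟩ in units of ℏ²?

⟨L_z²⟩ = 4 ℏ²

The 5f subshell has l = 3.
m_l runs from −3 to 3, i.e. {-3, -2, -1, 0, 1, 2, 3}.
Average of L_z² over 7 states: 28/7 ℏ² = 4 ℏ².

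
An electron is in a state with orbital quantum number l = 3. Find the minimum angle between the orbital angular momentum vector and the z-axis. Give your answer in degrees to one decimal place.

|L| = ℏ√(l(l+1)) = 2√3 ℏ.
The smallest angle corresponds to the largest L_z, i.e. m_l = l = 3, giving L_z = 3ℏ.
cos θ_min = 3/√12, so θ_min ≈ 30.0°.

θ_min ≈ 30.0°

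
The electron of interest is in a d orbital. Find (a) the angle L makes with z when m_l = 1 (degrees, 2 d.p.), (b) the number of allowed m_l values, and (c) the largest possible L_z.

θ(m_l=1) ≈ 65.91°; 5 values; L_z,max = 2ℏ

D corresponds to l = 2.
For m_l = 1: cos θ = 1/√6, θ ≈ 65.91°.
There are 2l+1 = 5 values of m_l.
L_z,max = lℏ = 2ℏ.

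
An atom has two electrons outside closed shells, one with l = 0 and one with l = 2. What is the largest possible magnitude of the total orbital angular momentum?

The total orbital quantum number L ranges from |l₁ − l₂| to l₁ + l₂ in integer steps.
L ∈ {2}.
The largest magnitude corresponds to L = 2: |L_tot| = ℏ√(2·3) = √6 ℏ.

|L_tot|_max = √6 ℏ ≈ 2.449ℏ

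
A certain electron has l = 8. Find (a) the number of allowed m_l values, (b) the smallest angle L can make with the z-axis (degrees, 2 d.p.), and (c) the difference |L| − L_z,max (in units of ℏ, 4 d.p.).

There are 2l+1 = 17 values of m_l.
cos θ_min = 8/√72, so θ_min ≈ 19.47°.
|L| − L_z,max = (6√2 − 8)ℏ ≈ 0.4853ℏ.

17 values; θ_min ≈ 19.47°; |L|−L_z,max ≈ 0.4853ℏ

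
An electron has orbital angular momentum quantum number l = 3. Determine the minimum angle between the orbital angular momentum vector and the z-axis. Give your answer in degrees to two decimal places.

θ_min ≈ 30.00°

|L| = ℏ√(l(l+1)) = 2√3 ℏ.
The smallest angle corresponds to the largest L_z, i.e. m_l = l = 3, giving L_z = 3ℏ.
cos θ_min = 3/√12, so θ_min ≈ 30.00°.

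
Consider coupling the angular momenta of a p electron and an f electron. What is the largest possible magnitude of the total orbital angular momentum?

Angular momentum addition gives L = |l₁ − l₂|, …, l₁ + l₂.
Allowed values: L = 2, 3, 4.
The largest magnitude corresponds to L = 4: |L_tot| = ℏ√(4·5) = 2√5 ℏ.

|L_tot|_max = 2√5 ℏ ≈ 4.472ℏ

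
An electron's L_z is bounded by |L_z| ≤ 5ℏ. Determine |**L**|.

The maximum L_z equals lℏ, giving l = 5.
Then |L| = ℏ√(5·6) = √30 ℏ.

|L| = √30 ℏ ≈ 5.477ℏ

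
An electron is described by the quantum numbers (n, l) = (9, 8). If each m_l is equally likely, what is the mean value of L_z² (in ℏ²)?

m_l ∈ {-8, -7, -6, -5, -4, -3, -2, -1, 0, 1, 2, 3, 4, 5, 6, 7, 8}.
Average of L_z² over 17 states: 408/17 ℏ² = 24 ℏ².

⟨L_z²⟩ = 24 ℏ²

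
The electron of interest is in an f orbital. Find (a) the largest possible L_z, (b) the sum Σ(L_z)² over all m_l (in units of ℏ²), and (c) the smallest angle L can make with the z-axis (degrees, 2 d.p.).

L_z,max = 3ℏ; Σ(L_z)² = 28 ℏ²; θ_min ≈ 30.00°

For an f orbital, l = 3.
L_z,max = lℏ = 3ℏ.
Σ m_l² = 28, so Σ(L_z)² = 28 ℏ².
cos θ_min = 3/√12, so θ_min ≈ 30.00°.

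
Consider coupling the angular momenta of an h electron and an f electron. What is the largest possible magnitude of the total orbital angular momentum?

By the triangle rule, |l₁ − l₂| ≤ L ≤ l₁ + l₂.
So L can be 2, 3, 4, 5, 6, 7, 8.
The largest magnitude corresponds to L = 8: |L_tot| = ℏ√(8·9) = 6√2 ℏ.

|L_tot|_max = 6√2 ℏ ≈ 8.485ℏ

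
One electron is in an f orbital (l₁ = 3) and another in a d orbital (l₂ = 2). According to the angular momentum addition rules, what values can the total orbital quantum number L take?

By the triangle rule, |l₁ − l₂| ≤ L ≤ l₁ + l₂.
Allowed values: L = 1, 2, 3, 4, 5.

L = 1, 2, 3, 4, 5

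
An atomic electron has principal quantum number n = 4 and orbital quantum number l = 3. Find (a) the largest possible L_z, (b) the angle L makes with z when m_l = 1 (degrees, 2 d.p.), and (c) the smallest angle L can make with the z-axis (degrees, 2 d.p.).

L_z,max = lℏ = 3ℏ.
For m_l = 1: cos θ = 1/√12, θ ≈ 73.22°.
cos θ_min = 3/√12, so θ_min ≈ 30.00°.

L_z,max = 3ℏ; θ(m_l=1) ≈ 73.22°; θ_min ≈ 30.00°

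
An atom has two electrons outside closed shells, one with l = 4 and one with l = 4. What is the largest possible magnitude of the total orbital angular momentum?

|L_tot|_max = 6√2 ℏ ≈ 8.485ℏ

By the triangle rule, |l₁ − l₂| ≤ L ≤ l₁ + l₂.
So L can be 0, 1, 2, 3, 4, 5, 6, 7, 8.
The largest magnitude corresponds to L = 8: |L_tot| = ℏ√(8·9) = 6√2 ℏ.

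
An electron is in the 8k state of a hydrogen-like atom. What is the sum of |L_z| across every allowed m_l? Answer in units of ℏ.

8k means n = 8, l = 7.
m_l ∈ {-7, -6, -5, -4, -3, -2, -1, 0, 1, 2, 3, 4, 5, 6, 7}.
Σ|m_l| = 2·7(7+1)/2 = 56.

Σ|L_z| = 56 ℏ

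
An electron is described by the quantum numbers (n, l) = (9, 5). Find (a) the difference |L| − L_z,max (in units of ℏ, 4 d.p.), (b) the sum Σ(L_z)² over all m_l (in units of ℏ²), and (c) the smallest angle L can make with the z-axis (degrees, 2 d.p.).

|L| − L_z,max = (√30 − 5)ℏ ≈ 0.4772ℏ.
Σ m_l² = 110, so Σ(L_z)² = 110 ℏ².
cos θ_min = 5/√30, so θ_min ≈ 24.09°.

|L|−L_z,max ≈ 0.4772ℏ; Σ(L_z)² = 110 ℏ²; θ_min ≈ 24.09°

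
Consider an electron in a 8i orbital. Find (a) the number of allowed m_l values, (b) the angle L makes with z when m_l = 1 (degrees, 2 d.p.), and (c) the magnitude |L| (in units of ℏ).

13 values; θ(m_l=1) ≈ 81.12°; |L| = √42 ℏ ≈ 6.481ℏ

For 8i, l = 6.
There are 2l+1 = 13 values of m_l.
For m_l = 1: cos θ = 1/√42, θ ≈ 81.12°.
|L| = ℏ√(6·7) = √42 ℏ ≈ 6.481ℏ.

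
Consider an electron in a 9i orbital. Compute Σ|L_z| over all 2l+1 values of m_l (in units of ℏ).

9i means n = 9, l = 6.
m_l runs from −6 to 6, i.e. {-6, -5, -4, -3, -2, -1, 0, 1, 2, 3, 4, 5, 6}.
Σ|m_l| = 2·6(6+1)/2 = 42.

Σ|L_z| = 42 ℏ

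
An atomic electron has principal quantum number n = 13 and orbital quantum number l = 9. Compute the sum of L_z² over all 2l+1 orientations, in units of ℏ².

Σ(L_z)² = 570 ℏ²

m_l runs from −9 to 9, i.e. {-9, -8, -7, -6, -5, -4, -3, -2, -1, 0, 1, 2, 3, 4, 5, 6, 7, 8, 9}.
Summing m² from −9 to 9: Σ m_l² = 570.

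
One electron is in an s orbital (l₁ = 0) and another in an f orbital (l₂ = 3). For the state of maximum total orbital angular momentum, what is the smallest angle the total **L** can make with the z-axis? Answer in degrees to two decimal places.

Angular momentum addition gives L = |l₁ − l₂|, …, l₁ + l₂.
L ∈ {3}.
The maximum is L = 3, with |L_tot| = ℏ√(3·4) = 2√3 ℏ.
The minimum angle with z is arccos(3/√12) ≈ 30.00°.

θ_min ≈ 30.00°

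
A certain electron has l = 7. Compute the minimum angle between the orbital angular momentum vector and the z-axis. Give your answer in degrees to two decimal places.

θ_min ≈ 20.70°

|L| = √(l(l+1)) ℏ = 2√14 ℏ.
The smallest angle corresponds to the largest L_z, i.e. m_l = l = 7, giving L_z = 7ℏ.
cos θ_min = 7/√56, so θ_min ≈ 20.70°.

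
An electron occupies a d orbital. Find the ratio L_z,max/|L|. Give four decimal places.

L_z,max/|L| = 0.8165

The letter d corresponds to l = 2.
|L| = √6 ℏ ≈ 2.4495ℏ, while L_z,max = lℏ = 2ℏ.
L_z,max/|L| = 2/√6 = 0.8165.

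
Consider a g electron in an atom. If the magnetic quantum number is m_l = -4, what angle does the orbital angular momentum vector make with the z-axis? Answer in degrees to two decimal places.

θ ≈ 153.43°

A g state has l = 4.
|L| = ℏ√(l(l+1)) = 2√5 ℏ.
L_z = m_l ℏ = −4ℏ.
cos θ = L_z/|L| = -4/√20, so θ ≈ 153.43°.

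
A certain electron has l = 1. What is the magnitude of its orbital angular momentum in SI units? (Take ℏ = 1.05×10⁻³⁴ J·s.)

|L| = 1.48×10⁻³⁴ J·s

|L| = ℏ√(l(l+1)) = ℏ√(1·2) = √2 ℏ
Numerically, |L| = 1.414 × (1.05×10⁻³⁴ J·s) = 1.48×10⁻³⁴ J·s.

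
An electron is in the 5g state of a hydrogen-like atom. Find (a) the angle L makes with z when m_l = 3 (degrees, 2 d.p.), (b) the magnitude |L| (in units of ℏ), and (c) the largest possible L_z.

θ(m_l=3) ≈ 47.87°; |L| = 2√5 ℏ ≈ 4.472ℏ; L_z,max = 4ℏ

5g means n = 5, l = 4.
For m_l = 3: cos θ = 3/√20, θ ≈ 47.87°.
|L| = ℏ√(4·5) = 2√5 ℏ ≈ 4.472ℏ.
L_z,max = lℏ = 4ℏ.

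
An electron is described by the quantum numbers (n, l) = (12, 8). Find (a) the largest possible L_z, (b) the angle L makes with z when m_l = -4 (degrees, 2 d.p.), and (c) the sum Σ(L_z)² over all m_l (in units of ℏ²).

L_z,max = lℏ = 8ℏ.
For m_l = -4: cos θ = -4/√72, θ ≈ 118.13°.
Σ m_l² = 408, so Σ(L_z)² = 408 ℏ².

L_z,max = 8ℏ; θ(m_l=-4) ≈ 118.13°; Σ(L_z)² = 408 ℏ²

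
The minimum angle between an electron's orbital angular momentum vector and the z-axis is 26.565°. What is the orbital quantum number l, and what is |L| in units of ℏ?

l = 4, |L| = 2√5 ℏ ≈ 4.472ℏ

cos θ_min = l/√(l(l+1)) = √(l/(l+1)), so l/(l+1) = cos²(26.565°) = 0.8000.
Solving: l = 4.
Then |L| = ℏ√(4·5) = 2√5 ℏ.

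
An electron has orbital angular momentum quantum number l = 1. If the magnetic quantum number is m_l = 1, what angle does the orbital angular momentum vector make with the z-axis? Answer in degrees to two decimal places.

θ ≈ 45.00°

|L|² = l(l+1)ℏ² = 2ℏ², so |L| = √2 ℏ.
L_z = m_l ℏ = 1ℏ.
cos θ = L_z/|L| = 1/√2, so θ ≈ 45.00°.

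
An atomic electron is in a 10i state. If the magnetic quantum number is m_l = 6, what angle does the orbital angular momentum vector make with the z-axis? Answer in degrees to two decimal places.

θ ≈ 22.21°

The 10i subshell has l = 6.
|L| = √(l(l+1)) ℏ = √42 ℏ.
L_z = m_l ℏ = 6ℏ.
cos θ = L_z/|L| = 6/√42, so θ ≈ 22.21°.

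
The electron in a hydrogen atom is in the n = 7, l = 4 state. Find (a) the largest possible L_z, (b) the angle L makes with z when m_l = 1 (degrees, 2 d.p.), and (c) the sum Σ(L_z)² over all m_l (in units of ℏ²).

L_z,max = lℏ = 4ℏ.
For m_l = 1: cos θ = 1/√20, θ ≈ 77.08°.
Σ m_l² = 60, so Σ(L_z)² = 60 ℏ².

L_z,max = 4ℏ; θ(m_l=1) ≈ 77.08°; Σ(L_z)² = 60 ℏ²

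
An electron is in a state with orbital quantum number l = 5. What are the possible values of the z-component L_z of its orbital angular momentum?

L_z = m_l ℏ with m_l ranging from −l to +l in integer steps.
For l = 5: m_l ∈ {-5, -4, -3, -2, -1, 0, 1, 2, 3, 4, 5}.

L_z ∈ {−5ℏ, −4ℏ, −3ℏ, −2ℏ, −ℏ, 0, ℏ, 2ℏ, 3ℏ, 4ℏ, 5ℏ}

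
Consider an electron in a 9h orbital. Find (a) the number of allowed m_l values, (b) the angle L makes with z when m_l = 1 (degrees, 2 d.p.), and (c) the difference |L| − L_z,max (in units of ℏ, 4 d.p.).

11 values; θ(m_l=1) ≈ 79.48°; |L|−L_z,max ≈ 0.4772ℏ

9h means n = 9, l = 5.
There are 2l+1 = 11 values of m_l.
For m_l = 1: cos θ = 1/√30, θ ≈ 79.48°.
|L| − L_z,max = (√30 − 5)ℏ ≈ 0.4772ℏ.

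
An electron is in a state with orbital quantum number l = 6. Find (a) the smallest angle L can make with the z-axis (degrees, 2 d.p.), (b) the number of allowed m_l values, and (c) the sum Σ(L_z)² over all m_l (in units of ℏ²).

cos θ_min = 6/√42, so θ_min ≈ 22.21°.
There are 2l+1 = 13 values of m_l.
Σ m_l² = 182, so Σ(L_z)² = 182 ℏ².

θ_min ≈ 22.21°; 13 values; Σ(L_z)² = 182 ℏ²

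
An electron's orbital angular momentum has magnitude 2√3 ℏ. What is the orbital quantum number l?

Since |L|² = l(l+1)ℏ², l(l+1) = 12.
l² + l − 12 = 0 ⇒ l = 3.

l = 3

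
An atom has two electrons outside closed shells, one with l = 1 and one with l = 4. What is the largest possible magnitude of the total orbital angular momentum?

|L_tot|_max = √30 ℏ ≈ 5.477ℏ

By the triangle rule, |l₁ − l₂| ≤ L ≤ l₁ + l₂.
Allowed values: L = 3, 4, 5.
The largest magnitude corresponds to L = 5: |L_tot| = ℏ√(5·6) = √30 ℏ.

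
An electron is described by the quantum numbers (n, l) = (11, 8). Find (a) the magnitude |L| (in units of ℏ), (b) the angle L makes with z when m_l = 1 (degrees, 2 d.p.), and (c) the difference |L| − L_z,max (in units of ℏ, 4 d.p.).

|L| = 6√2 ℏ ≈ 8.485ℏ; θ(m_l=1) ≈ 83.23°; |L|−L_z,max ≈ 0.4853ℏ

|L| = ℏ√(8·9) = 6√2 ℏ ≈ 8.485ℏ.
For m_l = 1: cos θ = 1/√72, θ ≈ 83.23°.
|L| − L_z,max = (6√2 − 8)ℏ ≈ 0.4853ℏ.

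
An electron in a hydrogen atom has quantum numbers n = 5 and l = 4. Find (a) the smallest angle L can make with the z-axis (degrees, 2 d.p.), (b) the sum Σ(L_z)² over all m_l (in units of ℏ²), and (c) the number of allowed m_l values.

cos θ_min = 4/√20, so θ_min ≈ 26.57°.
Σ m_l² = 60, so Σ(L_z)² = 60 ℏ².
There are 2l+1 = 9 values of m_l.

θ_min ≈ 26.57°; Σ(L_z)² = 60 ℏ²; 9 values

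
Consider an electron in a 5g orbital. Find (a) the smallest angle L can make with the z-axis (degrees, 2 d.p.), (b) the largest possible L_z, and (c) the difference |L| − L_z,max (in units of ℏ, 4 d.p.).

θ_min ≈ 26.57°; L_z,max = 4ℏ; |L|−L_z,max ≈ 0.4721ℏ

The 5g subshell has l = 4.
cos θ_min = 4/√20, so θ_min ≈ 26.57°.
L_z,max = lℏ = 4ℏ.
|L| − L_z,max = (2√5 − 4)ℏ ≈ 0.4721ℏ.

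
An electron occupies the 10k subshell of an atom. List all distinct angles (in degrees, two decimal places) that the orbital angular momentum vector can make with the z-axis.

θ ∈ {20.70°, 36.70°, 48.08°, 57.69°, 66.37°, 74.50°, 82.32°, 90.00°, 97.68°, 105.50°, 113.63°, 122.31°, 131.92°, 143.30°, 159.30°}

The 10k subshell has l = 7.
|L| = ℏ√(l(l+1)) = 2√14 ℏ.
cos θ = m_l/√56 for each m_l ∈ {-7, -6, -5, -4, -3, -2, -1, 0, 1, 2, 3, 4, 5, 6, 7}.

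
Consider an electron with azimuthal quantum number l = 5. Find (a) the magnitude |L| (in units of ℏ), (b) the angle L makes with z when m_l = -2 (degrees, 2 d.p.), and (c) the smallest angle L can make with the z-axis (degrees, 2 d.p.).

|L| = ℏ√(5·6) = √30 ℏ ≈ 5.477ℏ.
For m_l = -2: cos θ = -2/√30, θ ≈ 111.42°.
cos θ_min = 5/√30, so θ_min ≈ 24.09°.

|L| = √30 ℏ ≈ 5.477ℏ; θ(m_l=-2) ≈ 111.42°; θ_min ≈ 24.09°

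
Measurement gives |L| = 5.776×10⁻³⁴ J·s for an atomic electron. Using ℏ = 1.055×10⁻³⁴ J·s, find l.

|L|/ℏ = (5.776×10⁻³⁴)/(1.055×10⁻³⁴) ≈ 5.475.
Set l(l+1) = 29.97; the integer solution is l = 5.

l = 5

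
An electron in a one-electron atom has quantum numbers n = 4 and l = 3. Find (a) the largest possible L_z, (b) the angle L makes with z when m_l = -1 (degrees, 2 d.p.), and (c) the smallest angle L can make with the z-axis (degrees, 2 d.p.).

L_z,max = lℏ = 3ℏ.
For m_l = -1: cos θ = -1/√12, θ ≈ 106.78°.
cos θ_min = 3/√12, so θ_min ≈ 30.00°.

L_z,max = 3ℏ; θ(m_l=-1) ≈ 106.78°; θ_min ≈ 30.00°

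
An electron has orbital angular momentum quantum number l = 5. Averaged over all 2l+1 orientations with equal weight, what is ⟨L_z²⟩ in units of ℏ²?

The allowed m_l values are -5, -4, -3, -2, -1, 0, 1, 2, 3, 4, 5.
Average of L_z² over 11 states: 110/11 ℏ² = 10 ℏ².

⟨L_z²⟩ = 10 ℏ²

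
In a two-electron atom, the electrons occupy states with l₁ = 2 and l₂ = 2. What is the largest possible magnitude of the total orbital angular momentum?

|L_tot|_max = 2√5 ℏ ≈ 4.472ℏ

By the triangle rule, |l₁ − l₂| ≤ L ≤ l₁ + l₂.
L ∈ {0, 1, 2, 3, 4}.
The largest magnitude corresponds to L = 4: |L_tot| = ℏ√(4·5) = 2√5 ℏ.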